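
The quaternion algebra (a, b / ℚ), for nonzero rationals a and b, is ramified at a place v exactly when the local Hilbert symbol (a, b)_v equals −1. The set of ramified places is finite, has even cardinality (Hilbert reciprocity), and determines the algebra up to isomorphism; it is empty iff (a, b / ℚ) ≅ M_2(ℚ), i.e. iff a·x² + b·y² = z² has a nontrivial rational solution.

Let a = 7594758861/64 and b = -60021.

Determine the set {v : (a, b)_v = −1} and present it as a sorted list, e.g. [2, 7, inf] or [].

Mod squares: a ≡ 5547669, b ≡ -741. Check v ∈ {∞, 2, 3, 13, 19, 23, 37, 41, 53}.
v=2: v_2(a)=-6, v_2(b)=0; units ≡ 5, 3 (mod 8); ε·ε+αω+βω = 0·1+-6·1+0·1 ≡ 0  ⇒  (a,b)_2 = +1.
v=41: a=41^1·(≡33), b=41^0·(≡3) mod 41; (33|41)=+1, (3|41)=-1; (−1)^{1·0·20}·(+1)^0·(-1)^1 = -1.
v=37: a=37^3·(≡32), b=37^0·(≡30) mod 37; (32|37)=-1, (30|37)=+1; (−1)^{3·0·18}·(-1)^0·(+1)^3 = +1.
v=3: a=3^1·(≡2), b=3^5·(≡2) mod 3; (2|3)=-1, (2|3)=-1; (−1)^{1·5·1}·(-1)^5·(-1)^1 = -1.
v=19: a=19^0·(≡7), b=19^1·(≡14) mod 19; (7|19)=+1, (14|19)=-1; (−1)^{0·1·9}·(+1)^1·(-1)^0 = +1.
v=23: a=23^1·(≡9), b=23^0·(≡9) mod 23; (9|23)=+1, (9|23)=+1; (−1)^{1·0·11}·(+1)^0·(+1)^1 = +1.
v=53: a=53^1·(≡45), b=53^0·(≡28) mod 53; (45|53)=-1, (28|53)=+1; (−1)^{1·0·26}·(-1)^0·(+1)^1 = +1.
v=∞: 5547669 > 0 and -741 < 0  ⇒  (a,b)_∞ = +1.
v=13: a=13^0·(≡12), b=13^1·(≡11) mod 13; (12|13)=+1, (11|13)=-1; (−1)^{0·1·6}·(+1)^1·(-1)^0 = +1.
|Ram(5547669, -741)| = 2, even; anisotropic at {3, 41}.

[3, 41]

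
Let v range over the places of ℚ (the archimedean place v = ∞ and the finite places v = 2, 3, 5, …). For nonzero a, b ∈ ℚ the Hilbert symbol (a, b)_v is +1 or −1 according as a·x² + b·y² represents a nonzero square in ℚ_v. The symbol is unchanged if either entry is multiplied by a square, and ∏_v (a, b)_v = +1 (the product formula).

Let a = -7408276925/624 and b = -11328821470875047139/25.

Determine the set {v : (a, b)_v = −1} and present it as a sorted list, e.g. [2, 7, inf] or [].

[7, 13, 19, inf]

Mod squares: a ≡ -245427, b ≡ -1554371. Check v ∈ {∞, 2, 3, 5, 7, 11, 13, 19, 29, 31}.
v=3: a=3^-1·(≡1), b=3^2·(≡1) mod 3; (1|3)=+1, (1|3)=+1; (−1)^{-1·2·1}·(+1)^2·(+1)^-1 = +1.
v=2: v_2(a)=-4, v_2(b)=0; units ≡ 5, 5 (mod 8); ε·ε+αω+βω = 0·0+-4·1+0·1 ≡ 0  ⇒  (a,b)_2 = +1.
v=5: a=5^2·(≡2), b=5^-2·(≡1) mod 5; (2|5)=-1, (1|5)=+1; (−1)^{2·-2·2}·(-1)^-2·(+1)^2 = +1.
v=31: a=31^3·(≡25), b=31^3·(≡15) mod 31; (25|31)=+1, (15|31)=-1; (−1)^{3·3·15}·(+1)^3·(-1)^3 = +1.
v=19: a=19^0·(≡18), b=19^1·(≡11) mod 19; (18|19)=-1, (11|19)=+1; (−1)^{0·1·9}·(-1)^1·(+1)^0 = -1.
v=∞: -245427 < 0 and -1554371 < 0  ⇒  (a,b)_∞ = -1.
v=7: a=7^3·(≡4), b=7^3·(≡2) mod 7; (4|7)=+1, (2|7)=+1; (−1)^{3·3·3}·(+1)^3·(+1)^3 = -1.
v=29: a=29^1·(≡28), b=29^3·(≡23) mod 29; (28|29)=+1, (23|29)=+1; (−1)^{1·3·14}·(+1)^3·(+1)^1 = +1.
v=11: a=11^0·(≡9), b=11^2·(≡6) mod 11; (9|11)=+1, (6|11)=-1; (−1)^{0·2·5}·(+1)^2·(-1)^0 = +1.
v=13: a=13^-1·(≡9), b=13^3·(≡8) mod 13; (9|13)=+1, (8|13)=-1; (−1)^{-1·3·6}·(+1)^3·(-1)^-1 = -1.
Ram(-245427, -1554371) = {7, 13, 19, ∞}; no ℚ_7-point on the conic.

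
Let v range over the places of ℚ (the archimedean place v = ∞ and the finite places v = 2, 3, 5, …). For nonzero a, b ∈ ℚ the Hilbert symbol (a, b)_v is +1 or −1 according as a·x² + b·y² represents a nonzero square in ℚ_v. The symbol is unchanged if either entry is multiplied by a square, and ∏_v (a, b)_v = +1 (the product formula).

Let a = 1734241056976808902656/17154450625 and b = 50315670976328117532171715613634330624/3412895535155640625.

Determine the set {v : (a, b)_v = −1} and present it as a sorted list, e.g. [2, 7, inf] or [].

(a, b) ≡ (51, 22591) mod (ℚ^×)²; places V = {2, 3, 5, 7, 13, 17, 19, 29, 31, 41, ∞}.
(a,b)_5: α=-4, u≡1; β=-6, v≡4 (mod 5); (1|5)=+1, (4|5)=+1; sign (−1)^0·+1^-6·+1^-4 = +1.
(a,b)_13: α=-4, u≡9; β=-6, v≡10 (mod 13); (9|13)=+1, (10|13)=+1; sign (−1)^0·+1^-6·+1^-4 = +1.
(a,b)_19: α=6, u≡2; β=9, v≡11 (mod 19); (2|19)=-1, (11|19)=+1; sign (−1)^0·-1^9·+1^6 = -1.
(a,b)_∞: sgn(51)=+, sgn(22591)=+, so +1.
(a,b)_7: α=0, u≡2; β=-2, v≡4 (mod 7); (2|7)=+1, (4|7)=+1; sign (−1)^0·+1^-2·+1^0 = +1.
(a,b)_17: α=1, u≡12; β=2, v≡1 (mod 17); (12|17)=-1, (1|17)=+1; sign (−1)^0·-1^2·+1^1 = +1.
(a,b)_3: α=9, u≡2; β=14, v≡1 (mod 3); (2|3)=-1, (1|3)=+1; sign (−1)^0·-1^14·+1^9 = +1.
(a,b)_2: α=16, β=26; u≡3, v≡7 (mod 8); ε(u)ε(v)=1·1, αω(v)=16·0, βω(u)=26·1; sum ≡ 1  ⇒  -1.
(a,b)_31: α=-2, u≡7; β=-4, v≡26 (mod 31); (7|31)=+1, (26|31)=-1; sign (−1)^0·+1^-4·-1^-2 = +1.
(a,b)_41: α=2, u≡32; β=3, v≡2 (mod 41); (32|41)=+1, (2|41)=+1; sign (−1)^0·+1^3·+1^2 = +1.
(a,b)_29: α=0, u≡25; β=3, v≡1 (mod 29); (25|29)=+1, (1|29)=+1; sign (−1)^0·+1^3·+1^0 = +1.
|Ram(51, 22591)| = 2, even; anisotropic at {2, 19}.

[2, 19]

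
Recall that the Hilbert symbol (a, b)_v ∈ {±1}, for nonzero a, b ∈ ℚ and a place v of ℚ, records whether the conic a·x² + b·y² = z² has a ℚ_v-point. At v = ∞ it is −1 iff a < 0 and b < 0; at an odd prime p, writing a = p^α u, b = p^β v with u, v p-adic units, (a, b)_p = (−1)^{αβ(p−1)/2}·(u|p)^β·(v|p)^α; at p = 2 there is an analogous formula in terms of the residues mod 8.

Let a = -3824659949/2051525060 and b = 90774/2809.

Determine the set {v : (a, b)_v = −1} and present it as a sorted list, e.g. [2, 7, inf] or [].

[3, 11, 13, 17]

(a, b) ≡ (-279565, 6) mod (ℚ^×)²; places V = {2, 3, 5, 11, 13, 17, 23, 41, 53, ∞}.
(a,b)_17: α=1, u≡5; β=0, v≡7 (mod 17); (5|17)=-1, (7|17)=-1; sign (−1)^0·-1^0·-1^1 = -1.
(a,b)_41: α=2, u≡13; β=2, v≡26 (mod 41); (13|41)=-1, (26|41)=-1; sign (−1)^0·-1^2·-1^2 = +1.
(a,b)_∞: sgn(-279565)=−, sgn(6)=+, so +1.
(a,b)_53: α=-4, u≡24; β=-2, v≡38 (mod 53); (24|53)=+1, (38|53)=+1; sign (−1)^0·+1^-2·+1^-4 = +1.
(a,b)_5: α=-1, u≡3; β=0, v≡1 (mod 5); (3|5)=-1, (1|5)=+1; sign (−1)^0·-1^0·+1^-1 = +1.
(a,b)_11: α=1, u≡6; β=0, v≡6 (mod 11); (6|11)=-1, (6|11)=-1; sign (−1)^0·-1^0·-1^1 = -1.
(a,b)_3: α=0, u≡2; β=3, v≡2 (mod 3); (2|3)=-1, (2|3)=-1; sign (−1)^0·-1^3·-1^0 = -1.
(a,b)_23: α=3, u≡1; β=0, v≡13 (mod 23); (1|23)=+1, (13|23)=+1; sign (−1)^0·+1^0·+1^3 = +1.
(a,b)_13: α=-1, u≡1; β=0, v≡8 (mod 13); (1|13)=+1, (8|13)=-1; sign (−1)^0·+1^0·-1^-1 = -1.
(a,b)_2: α=-2, β=1; u≡3, v≡3 (mod 8); ε(u)ε(v)=1·1, αω(v)=-2·1, βω(u)=1·1; sum ≡ 0  ⇒  +1.
(-279565, 6 / ℚ) ramifies at {3, 11, 13, 17}: a division algebra.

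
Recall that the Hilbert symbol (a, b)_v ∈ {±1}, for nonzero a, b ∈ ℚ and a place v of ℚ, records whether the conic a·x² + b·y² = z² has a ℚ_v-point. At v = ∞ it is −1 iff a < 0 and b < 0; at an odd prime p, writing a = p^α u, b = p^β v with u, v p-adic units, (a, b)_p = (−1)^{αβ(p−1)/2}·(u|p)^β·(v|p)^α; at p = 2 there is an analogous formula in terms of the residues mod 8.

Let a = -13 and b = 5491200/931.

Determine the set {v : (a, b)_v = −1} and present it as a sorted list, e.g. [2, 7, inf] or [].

[3, 13]

Mod squares: a ≡ -13, b ≡ 16302. Check v ∈ {∞, 2, 3, 5, 7, 11, 13, 19}.
v=∞: -13 < 0 and 16302 > 0  ⇒  (a,b)_∞ = +1.
v=7: a=7^0·(≡1), b=7^-2·(≡3) mod 7; (1|7)=+1, (3|7)=-1; (−1)^{0·-2·3}·(+1)^-2·(-1)^0 = +1.
v=19: a=19^0·(≡6), b=19^-1·(≡13) mod 19; (6|19)=+1, (13|19)=-1; (−1)^{0·-1·9}·(+1)^-1·(-1)^0 = +1.
v=13: a=13^1·(≡12), b=13^1·(≡7) mod 13; (12|13)=+1, (7|13)=-1; (−1)^{1·1·6}·(+1)^1·(-1)^1 = -1.
v=2: v_2(a)=0, v_2(b)=9; units ≡ 3, 7 (mod 8); ε·ε+αω+βω = 1·1+0·0+9·1 ≡ 0  ⇒  (a,b)_2 = +1.
v=5: a=5^0·(≡2), b=5^2·(≡3) mod 5; (2|5)=-1, (3|5)=-1; (−1)^{0·2·2}·(-1)^2·(-1)^0 = +1.
v=3: a=3^0·(≡2), b=3^1·(≡1) mod 3; (2|3)=-1, (1|3)=+1; (−1)^{0·1·1}·(-1)^1·(+1)^0 = -1.
v=11: a=11^0·(≡9), b=11^1·(≡6) mod 11; (9|11)=+1, (6|11)=-1; (−1)^{0·1·5}·(+1)^1·(-1)^0 = +1.
|Ram(-13, 16302)| = 2, even; anisotropic at {3, 13}.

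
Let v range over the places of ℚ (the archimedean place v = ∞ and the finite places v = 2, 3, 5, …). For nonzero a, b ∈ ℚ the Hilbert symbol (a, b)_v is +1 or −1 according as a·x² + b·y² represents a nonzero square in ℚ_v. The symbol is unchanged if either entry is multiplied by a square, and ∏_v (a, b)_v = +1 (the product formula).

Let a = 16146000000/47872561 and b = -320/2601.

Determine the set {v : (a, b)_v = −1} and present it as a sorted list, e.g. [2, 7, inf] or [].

[2, 13]

Mod squares: a ≡ 1794, b ≡ -5. Check v ∈ {∞, 2, 3, 5, 11, 13, 17, 23, 37}.
v=13: a=13^1·(≡8), b=13^0·(≡5) mod 13; (8|13)=-1, (5|13)=-1; (−1)^{1·0·6}·(-1)^0·(-1)^1 = -1.
v=∞: 1794 > 0 and -5 < 0  ⇒  (a,b)_∞ = +1.
v=2: v_2(a)=7, v_2(b)=6; units ≡ 1, 3 (mod 8); ε·ε+αω+βω = 0·1+7·1+6·0 ≡ 1  ⇒  (a,b)_2 = -1.
v=3: a=3^3·(≡1), b=3^-2·(≡1) mod 3; (1|3)=+1, (1|3)=+1; (−1)^{3·-2·1}·(+1)^-2·(+1)^3 = +1.
v=11: a=11^-2·(≡5), b=11^0·(≡2) mod 11; (5|11)=+1, (2|11)=-1; (−1)^{-2·0·5}·(+1)^0·(-1)^-2 = +1.
v=5: a=5^6·(≡4), b=5^1·(≡1) mod 5; (4|5)=+1, (1|5)=+1; (−1)^{6·1·2}·(+1)^1·(+1)^6 = +1.
v=37: a=37^-2·(≡22), b=37^0·(≡18) mod 37; (22|37)=-1, (18|37)=-1; (−1)^{-2·0·18}·(-1)^0·(-1)^-2 = +1.
v=23: a=23^1·(≡16), b=23^0·(≡1) mod 23; (16|23)=+1, (1|23)=+1; (−1)^{1·0·11}·(+1)^0·(+1)^1 = +1.
v=17: a=17^-2·(≡15), b=17^-2·(≡6) mod 17; (15|17)=+1, (6|17)=-1; (−1)^{-2·-2·8}·(+1)^-2·(-1)^-2 = +1.
|Ram(1794, -5)| = 2, even; anisotropic at {2, 13}.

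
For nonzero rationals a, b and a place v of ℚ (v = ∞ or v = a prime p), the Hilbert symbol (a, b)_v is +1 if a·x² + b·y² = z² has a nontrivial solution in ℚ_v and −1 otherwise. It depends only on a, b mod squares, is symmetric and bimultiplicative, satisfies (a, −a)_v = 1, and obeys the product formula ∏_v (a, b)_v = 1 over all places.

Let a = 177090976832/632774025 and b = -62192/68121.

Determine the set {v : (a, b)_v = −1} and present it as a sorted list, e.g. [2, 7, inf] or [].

[7, 19]

(a, b) ≡ (3857, -23) mod (ℚ^×)²; places V = {2, 3, 5, 7, 11, 13, 19, 23, 29, 43, ∞}.
(a,b)_29: α=1, u≡11; β=-2, v≡22 (mod 29); (11|29)=-1, (22|29)=+1; sign (−1)^0·-1^-2·+1^1 = +1.
(a,b)_2: α=6, β=4; u≡1, v≡1 (mod 8); ε(u)ε(v)=0·0, αω(v)=6·0, βω(u)=4·0; sum ≡ 0  ⇒  +1.
(a,b)_7: α=3, u≡3; β=0, v≡6 (mod 7); (3|7)=-1, (6|7)=-1; sign (−1)^0·-1^0·-1^3 = -1.
(a,b)_3: α=-4, u≡2; β=-4, v≡1 (mod 3); (2|3)=-1, (1|3)=+1; sign (−1)^0·-1^-4·+1^-4 = +1.
(a,b)_∞: sgn(3857)=+, sgn(-23)=−, so +1.
(a,b)_43: α=-2, u≡7; β=0, v≡8 (mod 43); (7|43)=-1, (8|43)=-1; sign (−1)^0·-1^0·-1^-2 = +1.
(a,b)_13: α=-2, u≡4; β=2, v≡9 (mod 13); (4|13)=+1, (9|13)=+1; sign (−1)^0·+1^2·+1^-2 = +1.
(a,b)_19: α=1, u≡10; β=0, v≡15 (mod 19); (10|19)=-1, (15|19)=-1; sign (−1)^0·-1^0·-1^1 = -1.
(a,b)_5: α=-2, u≡2; β=0, v≡3 (mod 5); (2|5)=-1, (3|5)=-1; sign (−1)^0·-1^0·-1^-2 = +1.
(a,b)_11: α=4, u≡10; β=0, v≡10 (mod 11); (10|11)=-1, (10|11)=-1; sign (−1)^0·-1^0·-1^4 = +1.
(a,b)_23: α=0, u≡18; β=1, v≡21 (mod 23); (18|23)=+1, (21|23)=-1; sign (−1)^0·+1^1·-1^0 = +1.
(3857, -23 / ℚ) ramifies at {7, 19}: a division algebra.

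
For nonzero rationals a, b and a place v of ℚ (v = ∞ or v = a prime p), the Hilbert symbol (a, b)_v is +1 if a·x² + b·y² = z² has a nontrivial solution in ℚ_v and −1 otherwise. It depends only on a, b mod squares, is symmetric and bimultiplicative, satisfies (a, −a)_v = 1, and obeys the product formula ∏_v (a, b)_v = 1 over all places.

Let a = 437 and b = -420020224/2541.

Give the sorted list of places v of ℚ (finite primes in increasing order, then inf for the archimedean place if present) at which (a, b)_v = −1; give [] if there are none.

[3, 7, 13, 17, 23, 29]

(a, b) ≡ (437, -134589) mod (ℚ^×)²; places V = {2, 3, 7, 11, 13, 17, 19, 23, 29, ∞}.
(a,b)_7: α=0, u≡3; β=-1, v≡1 (mod 7); (3|7)=-1, (1|7)=+1; sign (−1)^0·-1^-1·+1^0 = -1.
(a,b)_19: α=1, u≡4; β=0, v≡6 (mod 19); (4|19)=+1, (6|19)=+1; sign (−1)^0·+1^0·+1^1 = +1.
(a,b)_13: α=0, u≡8; β=1, v≡7 (mod 13); (8|13)=-1, (7|13)=-1; sign (−1)^0·-1^1·-1^0 = -1.
(a,b)_29: α=0, u≡2; β=1, v≡4 (mod 29); (2|29)=-1, (4|29)=+1; sign (−1)^0·-1^1·+1^0 = -1.
(a,b)_2: α=0, β=16; u≡5, v≡3 (mod 8); ε(u)ε(v)=0·1, αω(v)=0·1, βω(u)=16·1; sum ≡ 0  ⇒  +1.
(a,b)_23: α=1, u≡19; β=0, v≡17 (mod 23); (19|23)=-1, (17|23)=-1; sign (−1)^0·-1^0·-1^1 = -1.
(a,b)_11: α=0, u≡8; β=-2, v≡8 (mod 11); (8|11)=-1, (8|11)=-1; sign (−1)^0·-1^-2·-1^0 = +1.
(a,b)_∞: sgn(437)=+, sgn(-134589)=−, so +1.
(a,b)_3: α=0, u≡2; β=-1, v≡2 (mod 3); (2|3)=-1, (2|3)=-1; sign (−1)^0·-1^-1·-1^0 = -1.
(a,b)_17: α=0, u≡12; β=1, v≡6 (mod 17); (12|17)=-1, (6|17)=-1; sign (−1)^0·-1^1·-1^0 = -1.
|Ram(437, -134589)| = 6, even; anisotropic at {3, 7, 13, 17, 23, 29}.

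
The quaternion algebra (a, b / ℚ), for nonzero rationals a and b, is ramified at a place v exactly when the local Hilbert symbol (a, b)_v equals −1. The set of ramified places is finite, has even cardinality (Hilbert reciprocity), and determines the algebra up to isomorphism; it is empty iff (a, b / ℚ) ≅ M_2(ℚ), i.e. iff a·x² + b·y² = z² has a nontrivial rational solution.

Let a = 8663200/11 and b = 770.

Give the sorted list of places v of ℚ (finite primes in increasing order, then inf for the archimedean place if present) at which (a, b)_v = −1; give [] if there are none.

Mod squares: a ≡ 4862, b ≡ 770. Check v ∈ {∞, 2, 5, 7, 11, 13, 17}.
v=11: a=11^-1·(≡7), b=11^1·(≡4) mod 11; (7|11)=-1, (4|11)=+1; (−1)^{-1·1·5}·(-1)^1·(+1)^-1 = +1.
v=∞: 4862 > 0 and 770 > 0  ⇒  (a,b)_∞ = +1.
v=7: a=7^2·(≡2), b=7^1·(≡5) mod 7; (2|7)=+1, (5|7)=-1; (−1)^{2·1·3}·(+1)^1·(-1)^2 = +1.
v=13: a=13^1·(≡3), b=13^0·(≡3) mod 13; (3|13)=+1, (3|13)=+1; (−1)^{1·0·6}·(+1)^0·(+1)^1 = +1.
v=5: a=5^2·(≡3), b=5^1·(≡4) mod 5; (3|5)=-1, (4|5)=+1; (−1)^{2·1·2}·(-1)^1·(+1)^2 = -1.
v=2: v_2(a)=5, v_2(b)=1; units ≡ 7, 1 (mod 8); ε·ε+αω+βω = 1·0+5·0+1·0 ≡ 0  ⇒  (a,b)_2 = +1.
v=17: a=17^1·(≡10), b=17^0·(≡5) mod 17; (10|17)=-1, (5|17)=-1; (−1)^{1·0·8}·(-1)^0·(-1)^1 = -1.
(4862, 770 / ℚ) ramifies at {5, 17}: a division algebra.

[5, 17]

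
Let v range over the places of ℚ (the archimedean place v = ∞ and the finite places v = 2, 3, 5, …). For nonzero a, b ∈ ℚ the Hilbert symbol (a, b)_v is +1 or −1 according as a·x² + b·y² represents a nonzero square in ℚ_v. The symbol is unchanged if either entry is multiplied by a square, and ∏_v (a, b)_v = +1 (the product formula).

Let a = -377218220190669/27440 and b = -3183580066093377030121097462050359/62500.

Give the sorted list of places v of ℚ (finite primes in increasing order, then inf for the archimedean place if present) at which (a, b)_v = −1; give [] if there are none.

(a, b) ≡ (-504735, -1812239) mod (ℚ^×)²; places V = {2, 3, 5, 7, 11, 13, 19, 23, 29, ∞}.
(a,b)_7: α=-3, u≡1; β=0, v≡5 (mod 7); (1|7)=+1, (5|7)=-1; sign (−1)^0·+1^0·-1^-3 = -1.
(a,b)_3: α=3, u≡1; β=2, v≡1 (mod 3); (1|3)=+1, (1|3)=+1; sign (−1)^0·+1^2·+1^3 = +1.
(a,b)_13: α=4, u≡3; β=9, v≡1 (mod 13); (3|13)=+1, (1|13)=+1; sign (−1)^0·+1^9·+1^4 = +1.
(a,b)_19: α=1, u≡11; β=3, v≡3 (mod 19); (11|19)=+1, (3|19)=-1; sign (−1)^1·+1^3·-1^1 = +1.
(a,b)_29: α=2, u≡8; β=5, v≡6 (mod 29); (8|29)=-1, (6|29)=+1; sign (−1)^0·-1^5·+1^2 = -1.
(a,b)_∞: sgn(-504735)=−, sgn(-1812239)=−, so -1.
(a,b)_23: α=1, u≡15; β=3, v≡20 (mod 23); (15|23)=-1, (20|23)=-1; sign (−1)^1·-1^3·-1^1 = -1.
(a,b)_2: α=-4, β=-2; u≡1, v≡1 (mod 8); ε(u)ε(v)=0·0, αω(v)=-4·0, βω(u)=-2·0; sum ≡ 0  ⇒  +1.
(a,b)_11: α=3, u≡2; β=7, v≡3 (mod 11); (2|11)=-1, (3|11)=+1; sign (−1)^1·-1^7·+1^3 = +1.
(a,b)_5: α=-1, u≡2; β=-6, v≡4 (mod 5); (2|5)=-1, (4|5)=+1; sign (−1)^0·-1^-6·+1^-1 = +1.
|Ram(-504735, -1812239)| = 4, even; anisotropic at {7, 23, 29, ∞}.

[7, 23, 29, inf]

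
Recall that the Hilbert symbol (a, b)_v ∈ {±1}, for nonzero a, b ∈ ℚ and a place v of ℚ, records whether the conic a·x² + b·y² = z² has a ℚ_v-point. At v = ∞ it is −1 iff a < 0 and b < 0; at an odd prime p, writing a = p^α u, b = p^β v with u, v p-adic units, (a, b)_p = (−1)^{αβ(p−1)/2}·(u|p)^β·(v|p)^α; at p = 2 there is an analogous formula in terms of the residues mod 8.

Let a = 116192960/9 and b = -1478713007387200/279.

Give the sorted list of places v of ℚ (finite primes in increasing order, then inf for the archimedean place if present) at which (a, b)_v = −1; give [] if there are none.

[5, 13, 23, 43]

(a, b) ≡ (1815515, -1624927) mod (ℚ^×)²; places V = {2, 3, 5, 13, 17, 19, 23, 31, 43, 53, ∞}.
(a,b)_∞: sgn(1815515)=+, sgn(-1624927)=−, so +1.
(a,b)_13: α=1, u≡12; β=2, v≡8 (mod 13); (12|13)=+1, (8|13)=-1; sign (−1)^0·+1^2·-1^1 = -1.
(a,b)_43: α=0, u≡28; β=1, v≡34 (mod 43); (28|43)=-1, (34|43)=-1; sign (−1)^0·-1^1·-1^0 = -1.
(a,b)_53: α=1, u≡9; β=1, v≡4 (mod 53); (9|53)=+1, (4|53)=+1; sign (−1)^0·+1^1·+1^1 = +1.
(a,b)_23: α=0, u≡20; β=1, v≡15 (mod 23); (20|23)=-1, (15|23)=-1; sign (−1)^0·-1^1·-1^0 = -1.
(a,b)_5: α=1, u≡3; β=2, v≡3 (mod 5); (3|5)=-1, (3|5)=-1; sign (−1)^0·-1^2·-1^1 = -1.
(a,b)_31: α=1, u≡22; β=-1, v≡19 (mod 31); (22|31)=-1, (19|31)=+1; sign (−1)^1·-1^-1·+1^1 = +1.
(a,b)_2: α=6, β=6; u≡3, v≡1 (mod 8); ε(u)ε(v)=1·0, αω(v)=6·0, βω(u)=6·1; sum ≡ 0  ⇒  +1.
(a,b)_19: α=0, u≡2; β=2, v≡15 (mod 19); (2|19)=-1, (15|19)=-1; sign (−1)^0·-1^2·-1^0 = +1.
(a,b)_3: α=-2, u≡2; β=-2, v≡2 (mod 3); (2|3)=-1, (2|3)=-1; sign (−1)^0·-1^-2·-1^-2 = +1.
(a,b)_17: α=1, u≡9; β=2, v≡2 (mod 17); (9|17)=+1, (2|17)=+1; sign (−1)^0·+1^2·+1^1 = +1.
|Ram(1815515, -1624927)| = 4, even; anisotropic at {5, 13, 23, 43}.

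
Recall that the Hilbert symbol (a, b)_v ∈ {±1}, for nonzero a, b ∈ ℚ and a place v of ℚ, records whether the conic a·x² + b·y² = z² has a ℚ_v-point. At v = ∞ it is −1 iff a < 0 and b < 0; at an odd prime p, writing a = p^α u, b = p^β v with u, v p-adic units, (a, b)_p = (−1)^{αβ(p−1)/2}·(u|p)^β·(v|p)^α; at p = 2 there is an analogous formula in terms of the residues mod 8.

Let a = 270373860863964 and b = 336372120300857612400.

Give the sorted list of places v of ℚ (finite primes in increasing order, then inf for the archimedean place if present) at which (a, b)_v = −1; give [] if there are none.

(a, b) ≡ (319, 39) mod (ℚ^×)²; places V = {2, 3, 5, 11, 13, 29, 37, ∞}.
(a,b)_∞: sgn(319)=+, sgn(39)=+, so +1.
(a,b)_3: α=2, u≡1; β=3, v≡1 (mod 3); (1|3)=+1, (1|3)=+1; sign (−1)^0·+1^3·+1^2 = +1.
(a,b)_11: α=3, u≡10; β=4, v≡2 (mod 11); (10|11)=-1, (2|11)=-1; sign (−1)^0·-1^4·-1^3 = -1.
(a,b)_5: α=0, u≡4; β=2, v≡1 (mod 5); (4|5)=+1, (1|5)=+1; sign (−1)^0·+1^2·+1^0 = +1.
(a,b)_13: α=2, u≡5; β=3, v≡9 (mod 13); (5|13)=-1, (9|13)=+1; sign (−1)^0·-1^3·+1^2 = -1.
(a,b)_37: α=2, u≡15; β=2, v≡32 (mod 37); (15|37)=-1, (32|37)=-1; sign (−1)^0·-1^2·-1^2 = +1.
(a,b)_29: α=3, u≡21; β=4, v≡15 (mod 29); (21|29)=-1, (15|29)=-1; sign (−1)^0·-1^4·-1^3 = -1.
(a,b)_2: α=2, β=4; u≡7, v≡7 (mod 8); ε(u)ε(v)=1·1, αω(v)=2·0, βω(u)=4·0; sum ≡ 1  ⇒  -1.
Ram(319, 39) = {2, 11, 13, 29}; no ℚ_2-point on the conic.

[2, 11, 13, 29]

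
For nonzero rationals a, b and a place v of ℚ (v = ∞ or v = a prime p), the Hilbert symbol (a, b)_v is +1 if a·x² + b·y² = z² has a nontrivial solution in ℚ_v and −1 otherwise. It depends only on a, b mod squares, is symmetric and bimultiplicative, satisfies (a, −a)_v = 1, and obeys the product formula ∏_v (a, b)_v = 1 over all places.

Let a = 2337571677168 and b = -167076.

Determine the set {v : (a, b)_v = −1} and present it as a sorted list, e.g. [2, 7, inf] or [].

[2, 19]

Mod squares: a ≡ 6783, b ≡ -4641. Check v ∈ {∞, 2, 3, 7, 13, 17, 19}.
v=13: a=13^2·(≡1), b=13^1·(≡5) mod 13; (1|13)=+1, (5|13)=-1; (−1)^{2·1·6}·(+1)^1·(-1)^2 = +1.
v=19: a=19^1·(≡15), b=19^0·(≡10) mod 19; (15|19)=-1, (10|19)=-1; (−1)^{1·0·9}·(-1)^0·(-1)^1 = -1.
v=7: a=7^3·(≡3), b=7^1·(≡2) mod 7; (3|7)=-1, (2|7)=+1; (−1)^{3·1·3}·(-1)^1·(+1)^3 = +1.
v=∞: 6783 > 0 and -4641 < 0  ⇒  (a,b)_∞ = +1.
v=3: a=3^3·(≡2), b=3^3·(≡1) mod 3; (2|3)=-1, (1|3)=+1; (−1)^{3·3·1}·(-1)^3·(+1)^3 = +1.
v=2: v_2(a)=4, v_2(b)=2; units ≡ 7, 7 (mod 8); ε·ε+αω+βω = 1·1+4·0+2·0 ≡ 1  ⇒  (a,b)_2 = -1.
v=17: a=17^3·(≡9), b=17^1·(≡15) mod 17; (9|17)=+1, (15|17)=+1; (−1)^{3·1·8}·(+1)^1·(+1)^3 = +1.
|Ram(6783, -4641)| = 2, even; anisotropic at {2, 19}.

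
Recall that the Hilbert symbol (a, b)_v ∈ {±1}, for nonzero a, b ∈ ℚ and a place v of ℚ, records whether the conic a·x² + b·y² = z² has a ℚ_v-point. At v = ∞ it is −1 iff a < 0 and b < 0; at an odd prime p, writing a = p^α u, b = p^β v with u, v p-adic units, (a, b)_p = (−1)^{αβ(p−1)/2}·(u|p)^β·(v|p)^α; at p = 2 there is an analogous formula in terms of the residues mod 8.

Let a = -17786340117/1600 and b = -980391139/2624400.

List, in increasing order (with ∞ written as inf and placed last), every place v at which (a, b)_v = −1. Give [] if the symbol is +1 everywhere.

[7, 13, 31, inf]

(a, b) ≡ (-47957, -3451) mod (ℚ^×)²; places V = {2, 3, 5, 7, 13, 17, 29, 31, 41, ∞}.
(a,b)_41: α=0, u≡17; β=2, v≡24 (mod 41); (17|41)=-1, (24|41)=-1; sign (−1)^0·-1^2·-1^0 = +1.
(a,b)_∞: sgn(-47957)=−, sgn(-3451)=−, so -1.
(a,b)_7: α=3, u≡1; β=1, v≡2 (mod 7); (1|7)=+1, (2|7)=+1; sign (−1)^1·+1^1·+1^3 = -1.
(a,b)_2: α=-6, β=-4; u≡3, v≡5 (mod 8); ε(u)ε(v)=1·0, αω(v)=-6·1, βω(u)=-4·1; sum ≡ 0  ⇒  +1.
(a,b)_31: α=1, u≡24; β=0, v≡6 (mod 31); (24|31)=-1, (6|31)=-1; sign (−1)^0·-1^0·-1^1 = -1.
(a,b)_17: α=1, u≡13; β=1, v≡13 (mod 17); (13|17)=+1, (13|17)=+1; sign (−1)^0·+1^1·+1^1 = +1.
(a,b)_3: α=2, u≡1; β=-8, v≡2 (mod 3); (1|3)=+1, (2|3)=-1; sign (−1)^0·+1^-8·-1^2 = +1.
(a,b)_29: α=2, u≡5; β=1, v≡19 (mod 29); (5|29)=+1, (19|29)=-1; sign (−1)^0·+1^1·-1^2 = +1.
(a,b)_13: α=1, u≡12; β=2, v≡11 (mod 13); (12|13)=+1, (11|13)=-1; sign (−1)^0·+1^2·-1^1 = -1.
(a,b)_5: α=-2, u≡2; β=-2, v≡1 (mod 5); (2|5)=-1, (1|5)=+1; sign (−1)^0·-1^-2·+1^-2 = +1.
Ram(-47957, -3451) = {7, 13, 31, ∞}; no ℚ_7-point on the conic.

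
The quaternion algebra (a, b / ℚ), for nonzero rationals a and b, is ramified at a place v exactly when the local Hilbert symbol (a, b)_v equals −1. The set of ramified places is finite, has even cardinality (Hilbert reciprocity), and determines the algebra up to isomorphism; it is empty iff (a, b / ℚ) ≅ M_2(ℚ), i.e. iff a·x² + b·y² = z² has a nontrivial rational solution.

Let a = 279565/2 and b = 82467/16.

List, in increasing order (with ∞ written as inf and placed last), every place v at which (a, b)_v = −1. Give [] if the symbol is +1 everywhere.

(a, b) ≡ (559130, 187) mod (ℚ^×)²; places V = {2, 3, 5, 7, 11, 13, 17, 23, ∞}.
(a,b)_7: α=0, u≡3; β=2, v≡5 (mod 7); (3|7)=-1, (5|7)=-1; sign (−1)^0·-1^2·-1^0 = +1.
(a,b)_11: α=1, u≡8; β=1, v≡10 (mod 11); (8|11)=-1, (10|11)=-1; sign (−1)^1·-1^1·-1^1 = -1.
(a,b)_3: α=0, u≡2; β=2, v≡1 (mod 3); (2|3)=-1, (1|3)=+1; sign (−1)^0·-1^2·+1^0 = +1.
(a,b)_17: α=1, u≡3; β=1, v≡11 (mod 17); (3|17)=-1, (11|17)=-1; sign (−1)^0·-1^1·-1^1 = +1.
(a,b)_23: α=1, u≡17; β=0, v≡18 (mod 23); (17|23)=-1, (18|23)=+1; sign (−1)^0·-1^0·+1^1 = +1.
(a,b)_∞: sgn(559130)=+, sgn(187)=+, so +1.
(a,b)_13: α=1, u≡8; β=0, v≡7 (mod 13); (8|13)=-1, (7|13)=-1; sign (−1)^0·-1^0·-1^1 = -1.
(a,b)_2: α=-1, β=-4; u≡5, v≡3 (mod 8); ε(u)ε(v)=0·1, αω(v)=-1·1, βω(u)=-4·1; sum ≡ 1  ⇒  -1.
(a,b)_5: α=1, u≡4; β=0, v≡2 (mod 5); (4|5)=+1, (2|5)=-1; sign (−1)^0·+1^0·-1^1 = -1.
(559130, 187 / ℚ) ramifies at {2, 5, 11, 13}: a division algebra.

[2, 5, 11, 13]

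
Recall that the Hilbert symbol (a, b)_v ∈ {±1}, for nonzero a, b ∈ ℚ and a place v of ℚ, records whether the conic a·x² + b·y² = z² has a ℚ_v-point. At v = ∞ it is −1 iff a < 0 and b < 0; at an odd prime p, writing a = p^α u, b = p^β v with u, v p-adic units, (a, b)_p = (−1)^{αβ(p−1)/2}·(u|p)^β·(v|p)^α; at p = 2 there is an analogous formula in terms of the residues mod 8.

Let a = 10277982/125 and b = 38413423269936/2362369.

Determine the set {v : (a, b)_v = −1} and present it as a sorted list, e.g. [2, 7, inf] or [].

[3, 13]

(a, b) ≡ (390, 11) mod (ℚ^×)²; places V = {2, 3, 5, 11, 13, 29, 53, ∞}.
(a,b)_3: α=3, u≡1; β=6, v≡2 (mod 3); (1|3)=+1, (2|3)=-1; sign (−1)^0·+1^6·-1^3 = -1.
(a,b)_13: α=1, u≡4; β=2, v≡5 (mod 13); (4|13)=+1, (5|13)=-1; sign (−1)^0·+1^2·-1^1 = -1.
(a,b)_11: α=4, u≡5; β=7, v≡3 (mod 11); (5|11)=+1, (3|11)=+1; sign (−1)^0·+1^7·+1^4 = +1.
(a,b)_5: α=-3, u≡2; β=0, v≡4 (mod 5); (2|5)=-1, (4|5)=+1; sign (−1)^0·-1^0·+1^-3 = +1.
(a,b)_29: α=0, u≡7; β=-2, v≡3 (mod 29); (7|29)=+1, (3|29)=-1; sign (−1)^0·+1^-2·-1^0 = +1.
(a,b)_53: α=0, u≡34; β=-2, v≡1 (mod 53); (34|53)=-1, (1|53)=+1; sign (−1)^0·-1^-2·+1^0 = +1.
(a,b)_2: α=1, β=4; u≡3, v≡3 (mod 8); ε(u)ε(v)=1·1, αω(v)=1·1, βω(u)=4·1; sum ≡ 0  ⇒  +1.
(a,b)_∞: sgn(390)=+, sgn(11)=+, so +1.
(390, 11 / ℚ) ramifies at {3, 13}: a division algebra.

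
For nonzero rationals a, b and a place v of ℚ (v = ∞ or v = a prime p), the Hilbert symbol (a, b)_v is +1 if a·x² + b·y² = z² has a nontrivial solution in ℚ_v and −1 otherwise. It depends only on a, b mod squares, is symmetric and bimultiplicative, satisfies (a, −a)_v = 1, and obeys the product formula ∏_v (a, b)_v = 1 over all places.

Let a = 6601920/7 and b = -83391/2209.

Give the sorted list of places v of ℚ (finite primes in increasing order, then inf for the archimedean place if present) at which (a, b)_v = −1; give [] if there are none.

(a, b) ≡ (1365, -231) mod (ℚ^×)²; places V = {2, 3, 5, 7, 11, 13, 19, 23, 47, ∞}.
(a,b)_13: α=1, u≡3; β=0, v≡9 (mod 13); (3|13)=+1, (9|13)=+1; sign (−1)^0·+1^0·+1^1 = +1.
(a,b)_23: α=2, u≡2; β=0, v≡7 (mod 23); (2|23)=+1, (7|23)=-1; sign (−1)^0·+1^0·-1^2 = +1.
(a,b)_2: α=6, β=0; u≡5, v≡1 (mod 8); ε(u)ε(v)=0·0, αω(v)=6·0, βω(u)=0·1; sum ≡ 0  ⇒  +1.
(a,b)_11: α=0, u≡4; β=1, v≡1 (mod 11); (4|11)=+1, (1|11)=+1; sign (−1)^0·+1^1·+1^0 = +1.
(a,b)_19: α=0, u≡4; β=2, v≡7 (mod 19); (4|19)=+1, (7|19)=+1; sign (−1)^0·+1^2·+1^0 = +1.
(a,b)_∞: sgn(1365)=+, sgn(-231)=−, so +1.
(a,b)_47: α=0, u≡16; β=-2, v≡34 (mod 47); (16|47)=+1, (34|47)=+1; sign (−1)^0·+1^-2·+1^0 = +1.
(a,b)_7: α=-1, u≡3; β=1, v≡2 (mod 7); (3|7)=-1, (2|7)=+1; sign (−1)^1·-1^1·+1^-1 = +1.
(a,b)_5: α=1, u≡2; β=0, v≡1 (mod 5); (2|5)=-1, (1|5)=+1; sign (−1)^0·-1^0·+1^1 = +1.
(a,b)_3: α=1, u≡2; β=1, v≡1 (mod 3); (2|3)=-1, (1|3)=+1; sign (−1)^1·-1^1·+1^1 = +1.
Every local symbol is +1, so the conic 1365·x² + -231·y² = z² has ℚ_v-points for all v and hence a ℚ-point; (a, b / ℚ) ≅ M_2(ℚ).

[]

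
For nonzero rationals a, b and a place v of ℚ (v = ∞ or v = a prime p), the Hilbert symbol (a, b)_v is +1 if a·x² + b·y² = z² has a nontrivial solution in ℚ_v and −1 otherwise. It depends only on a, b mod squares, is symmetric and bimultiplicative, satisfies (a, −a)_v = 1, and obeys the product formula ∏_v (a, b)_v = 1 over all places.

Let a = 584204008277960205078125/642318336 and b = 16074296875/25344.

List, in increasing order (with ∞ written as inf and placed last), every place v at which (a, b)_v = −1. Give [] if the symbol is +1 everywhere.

(a, b) ≡ (2261, 230945) mod (ℚ^×)²; places V = {2, 3, 5, 7, 11, 13, 17, 19, ∞}.
(a,b)_5: α=14, u≡1; β=7, v≡4 (mod 5); (1|5)=+1, (4|5)=+1; sign (−1)^0·+1^7·+1^14 = +1.
(a,b)_17: α=3, u≡12; β=1, v≡9 (mod 17); (12|17)=-1, (9|17)=+1; sign (−1)^0·-1^1·+1^3 = -1.
(a,b)_13: α=2, u≡1; β=1, v≡5 (mod 13); (1|13)=+1, (5|13)=-1; sign (−1)^0·+1^1·-1^2 = +1.
(a,b)_7: α=5, u≡2; β=2, v≡4 (mod 7); (2|7)=+1, (4|7)=+1; sign (−1)^0·+1^2·+1^5 = +1.
(a,b)_3: α=-4, u≡2; β=-2, v≡2 (mod 3); (2|3)=-1, (2|3)=-1; sign (−1)^0·-1^-2·-1^-4 = +1.
(a,b)_11: α=-2, u≡2; β=-1, v≡2 (mod 11); (2|11)=-1, (2|11)=-1; sign (−1)^0·-1^-1·-1^-2 = -1.
(a,b)_2: α=-16, β=-8; u≡5, v≡1 (mod 8); ε(u)ε(v)=0·0, αω(v)=-16·0, βω(u)=-8·1; sum ≡ 0  ⇒  +1.
(a,b)_∞: sgn(2261)=+, sgn(230945)=+, so +1.
(a,b)_19: α=3, u≡16; β=1, v≡8 (mod 19); (16|19)=+1, (8|19)=-1; sign (−1)^1·+1^1·-1^3 = +1.
|Ram(2261, 230945)| = 2, even; anisotropic at {11, 17}.

[11, 17]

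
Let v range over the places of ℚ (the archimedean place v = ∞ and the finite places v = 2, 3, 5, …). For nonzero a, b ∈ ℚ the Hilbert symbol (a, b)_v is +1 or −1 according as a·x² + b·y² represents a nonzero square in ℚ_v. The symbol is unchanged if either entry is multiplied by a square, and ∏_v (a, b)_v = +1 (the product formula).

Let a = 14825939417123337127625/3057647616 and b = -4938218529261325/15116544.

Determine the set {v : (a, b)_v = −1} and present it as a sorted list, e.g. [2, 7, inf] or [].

[5, 7, 11, 17]

Mod squares: a ≡ 6545, b ≡ -133. Check v ∈ {∞, 2, 3, 5, 7, 11, 13, 17, 19}.
v=5: a=5^3·(≡1), b=5^2·(≡3) mod 5; (1|5)=+1, (3|5)=-1; (−1)^{3·2·2}·(+1)^2·(-1)^3 = -1.
v=2: v_2(a)=-22, v_2(b)=-8; units ≡ 1, 3 (mod 8); ε·ε+αω+βω = 0·1+-22·1+-8·0 ≡ 0  ⇒  (a,b)_2 = +1.
v=11: a=11^3·(≡4), b=11^2·(≡2) mod 11; (4|11)=+1, (2|11)=-1; (−1)^{3·2·5}·(+1)^2·(-1)^3 = -1.
v=17: a=17^3·(≡11), b=17^2·(≡12) mod 17; (11|17)=-1, (12|17)=-1; (−1)^{3·2·8}·(-1)^2·(-1)^3 = -1.
v=3: a=3^-6·(≡2), b=3^-10·(≡2) mod 3; (2|3)=-1, (2|3)=-1; (−1)^{-6·-10·1}·(-1)^-10·(-1)^-6 = +1.
v=13: a=13^2·(≡5), b=13^0·(≡4) mod 13; (5|13)=-1, (4|13)=+1; (−1)^{2·0·6}·(-1)^0·(+1)^2 = +1.
v=7: a=7^7·(≡1), b=7^7·(≡1) mod 7; (1|7)=+1, (1|7)=+1; (−1)^{7·7·3}·(+1)^7·(+1)^7 = -1.
v=19: a=19^4·(≡11), b=19^3·(≡14) mod 19; (11|19)=+1, (14|19)=-1; (−1)^{4·3·9}·(+1)^3·(-1)^4 = +1.
v=∞: 6545 > 0 and -133 < 0  ⇒  (a,b)_∞ = +1.
(6545, -133 / ℚ) ramifies at {5, 7, 11, 17}: a division algebra.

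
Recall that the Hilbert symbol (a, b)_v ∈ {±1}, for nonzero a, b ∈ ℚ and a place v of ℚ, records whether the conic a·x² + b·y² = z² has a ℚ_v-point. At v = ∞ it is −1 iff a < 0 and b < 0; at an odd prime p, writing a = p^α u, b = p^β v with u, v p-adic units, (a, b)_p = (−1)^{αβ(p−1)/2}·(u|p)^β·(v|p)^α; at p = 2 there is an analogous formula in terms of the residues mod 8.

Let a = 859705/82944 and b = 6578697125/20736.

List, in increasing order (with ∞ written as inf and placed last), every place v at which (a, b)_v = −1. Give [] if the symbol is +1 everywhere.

Mod squares: a ≡ 145, b ≡ 5370365. Check v ∈ {∞, 2, 3, 5, 7, 11, 13, 29, 37}.
v=29: a=29^1·(≡9), b=29^1·(≡24) mod 29; (9|29)=+1, (24|29)=+1; (−1)^{1·1·14}·(+1)^1·(+1)^1 = +1.
v=37: a=37^0·(≡36), b=37^1·(≡17) mod 37; (36|37)=+1, (17|37)=-1; (−1)^{0·1·18}·(+1)^1·(-1)^0 = +1.
v=11: a=11^2·(≡8), b=11^1·(≡8) mod 11; (8|11)=-1, (8|11)=-1; (−1)^{2·1·5}·(-1)^1·(-1)^2 = -1.
v=∞: 145 > 0 and 5370365 > 0  ⇒  (a,b)_∞ = +1.
v=7: a=7^2·(≡3), b=7^3·(≡4) mod 7; (3|7)=-1, (4|7)=+1; (−1)^{2·3·3}·(-1)^3·(+1)^2 = -1.
v=3: a=3^-4·(≡1), b=3^-4·(≡2) mod 3; (1|3)=+1, (2|3)=-1; (−1)^{-4·-4·1}·(+1)^-4·(-1)^-4 = +1.
v=13: a=13^0·(≡7), b=13^1·(≡12) mod 13; (7|13)=-1, (12|13)=+1; (−1)^{0·1·6}·(-1)^1·(+1)^0 = -1.
v=2: v_2(a)=-10, v_2(b)=-8; units ≡ 1, 5 (mod 8); ε·ε+αω+βω = 0·0+-10·1+-8·0 ≡ 0  ⇒  (a,b)_2 = +1.
v=5: a=5^1·(≡4), b=5^3·(≡2) mod 5; (4|5)=+1, (2|5)=-1; (−1)^{1·3·2}·(+1)^3·(-1)^1 = -1.
(145, 5370365 / ℚ) ramifies at {5, 7, 11, 13}: a division algebra.

[5, 7, 11, 13]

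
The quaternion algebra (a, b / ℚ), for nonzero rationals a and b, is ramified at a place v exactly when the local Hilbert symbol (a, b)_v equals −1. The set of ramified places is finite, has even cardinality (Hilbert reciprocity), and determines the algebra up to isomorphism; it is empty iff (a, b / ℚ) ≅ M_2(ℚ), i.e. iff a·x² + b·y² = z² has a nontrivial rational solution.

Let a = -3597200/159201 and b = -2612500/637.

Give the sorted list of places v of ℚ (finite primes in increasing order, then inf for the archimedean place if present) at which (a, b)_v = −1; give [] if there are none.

(a, b) ≡ (-17, -13585) mod (ℚ^×)²; places V = {2, 3, 5, 7, 11, 13, 17, 19, 23, ∞}.
(a,b)_5: α=2, u≡2; β=5, v≡2 (mod 5); (2|5)=-1, (2|5)=-1; sign (−1)^0·-1^5·-1^2 = -1.
(a,b)_23: α=2, u≡3; β=0, v≡13 (mod 23); (3|23)=+1, (13|23)=+1; sign (−1)^0·+1^0·+1^2 = +1.
(a,b)_11: α=0, u≡1; β=1, v≡10 (mod 11); (1|11)=+1, (10|11)=-1; sign (−1)^0·+1^1·-1^0 = +1.
(a,b)_7: α=-2, u≡2; β=-2, v≡2 (mod 7); (2|7)=+1, (2|7)=+1; sign (−1)^0·+1^-2·+1^-2 = +1.
(a,b)_13: α=0, u≡10; β=-1, v≡11 (mod 13); (10|13)=+1, (11|13)=-1; sign (−1)^0·+1^-1·-1^0 = +1.
(a,b)_3: α=-2, u≡1; β=0, v≡2 (mod 3); (1|3)=+1, (2|3)=-1; sign (−1)^0·+1^0·-1^-2 = +1.
(a,b)_∞: sgn(-17)=−, sgn(-13585)=−, so -1.
(a,b)_19: α=-2, u≡8; β=1, v≡6 (mod 19); (8|19)=-1, (6|19)=+1; sign (−1)^0·-1^1·+1^-2 = -1.
(a,b)_2: α=4, β=2; u≡7, v≡7 (mod 8); ε(u)ε(v)=1·1, αω(v)=4·0, βω(u)=2·0; sum ≡ 1  ⇒  -1.
(a,b)_17: α=1, u≡13; β=0, v≡16 (mod 17); (13|17)=+1, (16|17)=+1; sign (−1)^0·+1^0·+1^1 = +1.
Ram(-17, -13585) = {2, 5, 19, ∞}; no ℚ_2-point on the conic.

[2, 5, 19, inf]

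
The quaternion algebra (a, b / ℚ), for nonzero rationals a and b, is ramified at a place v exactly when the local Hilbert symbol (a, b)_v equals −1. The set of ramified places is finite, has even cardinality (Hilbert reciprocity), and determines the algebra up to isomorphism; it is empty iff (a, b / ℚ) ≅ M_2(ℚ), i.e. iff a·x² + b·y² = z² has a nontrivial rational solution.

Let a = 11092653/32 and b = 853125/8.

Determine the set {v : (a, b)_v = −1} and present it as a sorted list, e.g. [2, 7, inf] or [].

[7, 11, 13, 17]

Mod squares: a ≡ 14586, b ≡ 2730. Check v ∈ {∞, 2, 3, 5, 7, 11, 13, 17}.
v=3: a=3^3·(≡2), b=3^1·(≡1) mod 3; (2|3)=-1, (1|3)=+1; (−1)^{3·1·1}·(-1)^1·(+1)^3 = +1.
v=7: a=7^0·(≡3), b=7^1·(≡5) mod 7; (3|7)=-1, (5|7)=-1; (−1)^{0·1·3}·(-1)^1·(-1)^0 = -1.
v=2: v_2(a)=-5, v_2(b)=-3; units ≡ 5, 5 (mod 8); ε·ε+αω+βω = 0·0+-5·1+-3·1 ≡ 0  ⇒  (a,b)_2 = +1.
v=∞: 14586 > 0 and 2730 > 0  ⇒  (a,b)_∞ = +1.
v=5: a=5^0·(≡4), b=5^5·(≡1) mod 5; (4|5)=+1, (1|5)=+1; (−1)^{0·5·2}·(+1)^5·(+1)^0 = +1.
v=11: a=11^1·(≡2), b=11^0·(≡8) mod 11; (2|11)=-1, (8|11)=-1; (−1)^{1·0·5}·(-1)^0·(-1)^1 = -1.
v=13: a=13^3·(≡3), b=13^1·(≡5) mod 13; (3|13)=+1, (5|13)=-1; (−1)^{3·1·6}·(+1)^1·(-1)^3 = -1.
v=17: a=17^1·(≡1), b=17^0·(≡6) mod 17; (1|17)=+1, (6|17)=-1; (−1)^{1·0·8}·(+1)^0·(-1)^1 = -1.
(14586, 2730 / ℚ) ramifies at {7, 11, 13, 17}: a division algebra.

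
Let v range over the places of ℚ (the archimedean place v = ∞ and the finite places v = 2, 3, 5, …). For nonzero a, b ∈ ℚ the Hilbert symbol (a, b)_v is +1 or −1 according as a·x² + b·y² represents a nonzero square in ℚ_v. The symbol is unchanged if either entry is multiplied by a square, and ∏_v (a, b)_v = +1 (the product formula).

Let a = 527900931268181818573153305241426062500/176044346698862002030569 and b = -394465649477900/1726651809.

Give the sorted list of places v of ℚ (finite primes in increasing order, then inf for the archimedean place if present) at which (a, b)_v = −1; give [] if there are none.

(a, b) ≡ (91553, -3936779) mod (ℚ^×)²; places V = {2, 3, 5, 7, 11, 13, 19, 29, 41, 43, ∞}.
(a,b)_7: α=9, u≡6; β=3, v≡2 (mod 7); (6|7)=-1, (2|7)=+1; sign (−1)^1·-1^3·+1^9 = +1.
(a,b)_13: α=4, u≡6; β=2, v≡5 (mod 13); (6|13)=-1, (5|13)=-1; sign (−1)^0·-1^2·-1^4 = +1.
(a,b)_11: α=9, u≡7; β=3, v≡10 (mod 11); (7|11)=-1, (10|11)=-1; sign (−1)^1·-1^3·-1^9 = -1.
(a,b)_5: α=6, u≡2; β=2, v≡1 (mod 5); (2|5)=-1, (1|5)=+1; sign (−1)^0·-1^2·+1^6 = +1.
(a,b)_41: α=3, u≡17; β=1, v≡22 (mod 41); (17|41)=-1, (22|41)=-1; sign (−1)^0·-1^1·-1^3 = +1.
(a,b)_∞: sgn(91553)=+, sgn(-3936779)=−, so +1.
(a,b)_29: α=3, u≡20; β=1, v≡15 (mod 29); (20|29)=+1, (15|29)=-1; sign (−1)^0·+1^1·-1^3 = -1.
(a,b)_19: α=-4, u≡5; β=-2, v≡14 (mod 19); (5|19)=+1, (14|19)=-1; sign (−1)^0·+1^-2·-1^-4 = +1.
(a,b)_3: α=-38, u≡2; β=-14, v≡1 (mod 3); (2|3)=-1, (1|3)=+1; sign (−1)^0·-1^-14·+1^-38 = +1.
(a,b)_43: α=2, u≡14; β=1, v≡3 (mod 43); (14|43)=+1, (3|43)=-1; sign (−1)^0·+1^1·-1^2 = +1.
(a,b)_2: α=2, β=2; u≡1, v≡5 (mod 8); ε(u)ε(v)=0·0, αω(v)=2·1, βω(u)=2·0; sum ≡ 0  ⇒  +1.
(91553, -3936779 / ℚ) ramifies at {11, 29}: a division algebra.

[11, 29]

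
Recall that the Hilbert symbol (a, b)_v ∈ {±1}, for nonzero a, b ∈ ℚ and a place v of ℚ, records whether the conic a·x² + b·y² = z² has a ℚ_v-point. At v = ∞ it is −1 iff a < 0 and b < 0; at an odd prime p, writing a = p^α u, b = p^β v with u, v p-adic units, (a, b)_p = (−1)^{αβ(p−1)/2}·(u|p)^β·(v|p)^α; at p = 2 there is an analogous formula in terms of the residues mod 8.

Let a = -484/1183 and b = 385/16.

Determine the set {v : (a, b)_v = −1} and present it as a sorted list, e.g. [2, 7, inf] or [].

[5, 7]

(a, b) ≡ (-7, 385) mod (ℚ^×)²; places V = {2, 5, 7, 11, 13, ∞}.
(a,b)_∞: sgn(-7)=−, sgn(385)=+, so +1.
(a,b)_5: α=0, u≡2; β=1, v≡2 (mod 5); (2|5)=-1, (2|5)=-1; sign (−1)^0·-1^1·-1^0 = -1.
(a,b)_11: α=2, u≡3; β=1, v≡7 (mod 11); (3|11)=+1, (7|11)=-1; sign (−1)^0·+1^1·-1^2 = +1.
(a,b)_7: α=-1, u≡6; β=1, v≡3 (mod 7); (6|7)=-1, (3|7)=-1; sign (−1)^1·-1^1·-1^-1 = -1.
(a,b)_2: α=2, β=-4; u≡1, v≡1 (mod 8); ε(u)ε(v)=0·0, αω(v)=2·0, βω(u)=-4·0; sum ≡ 0  ⇒  +1.
(a,b)_13: α=-2, u≡7; β=0, v≡7 (mod 13); (7|13)=-1, (7|13)=-1; sign (−1)^0·-1^0·-1^-2 = +1.
|Ram(-7, 385)| = 2, even; anisotropic at {5, 7}.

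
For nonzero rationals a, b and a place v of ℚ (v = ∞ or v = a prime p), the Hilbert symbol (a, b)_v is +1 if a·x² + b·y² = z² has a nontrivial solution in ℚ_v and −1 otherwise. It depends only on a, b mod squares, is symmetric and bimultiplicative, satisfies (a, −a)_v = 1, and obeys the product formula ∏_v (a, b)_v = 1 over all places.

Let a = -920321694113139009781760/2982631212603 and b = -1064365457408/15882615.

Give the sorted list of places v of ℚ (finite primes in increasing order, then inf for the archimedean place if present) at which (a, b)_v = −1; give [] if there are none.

[2, 11, 29, inf]

Mod squares: a ≡ -330, b ≡ -15225870. Check v ∈ {∞, 2, 3, 5, 7, 11, 17, 19, 29, 37, 43}.
v=11: a=11^5·(≡1), b=11^1·(≡1) mod 11; (1|11)=+1, (1|11)=+1; (−1)^{5·1·5}·(+1)^1·(+1)^5 = -1.
v=3: a=3^-5·(≡1), b=3^-3·(≡2) mod 3; (1|3)=+1, (2|3)=-1; (−1)^{-5·-3·1}·(+1)^-3·(-1)^-5 = +1.
v=∞: -330 < 0 and -15225870 < 0  ⇒  (a,b)_∞ = -1.
v=17: a=17^-2·(≡10), b=17^0·(≡7) mod 17; (10|17)=-1, (7|17)=-1; (−1)^{-2·0·8}·(-1)^0·(-1)^-2 = +1.
v=7: a=7^-6·(≡3), b=7^-6·(≡3) mod 7; (3|7)=-1, (3|7)=-1; (−1)^{-6·-6·3}·(-1)^-6·(-1)^-6 = +1.
v=2: v_2(a)=29, v_2(b)=21; units ≡ 3, 1 (mod 8); ε·ε+αω+βω = 1·0+29·0+21·1 ≡ 1  ⇒  (a,b)_2 = -1.
v=29: a=29^2·(≡19), b=29^1·(≡10) mod 29; (19|29)=-1, (10|29)=-1; (−1)^{2·1·14}·(-1)^1·(-1)^2 = -1.
v=19: a=19^-2·(≡13), b=19^0·(≡15) mod 19; (13|19)=-1, (15|19)=-1; (−1)^{-2·0·9}·(-1)^0·(-1)^-2 = +1.
v=37: a=37^2·(≡36), b=37^1·(≡16) mod 37; (36|37)=+1, (16|37)=+1; (−1)^{2·1·18}·(+1)^1·(+1)^2 = +1.
v=5: a=5^1·(≡1), b=5^-1·(≡4) mod 5; (1|5)=+1, (4|5)=+1; (−1)^{1·-1·2}·(+1)^-1·(+1)^1 = +1.
v=43: a=43^2·(≡13), b=43^1·(≡25) mod 43; (13|43)=+1, (25|43)=+1; (−1)^{2·1·21}·(+1)^1·(+1)^2 = +1.
(-330, -15225870 / ℚ) ramifies at {2, 11, 29, ∞}: a division algebra.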